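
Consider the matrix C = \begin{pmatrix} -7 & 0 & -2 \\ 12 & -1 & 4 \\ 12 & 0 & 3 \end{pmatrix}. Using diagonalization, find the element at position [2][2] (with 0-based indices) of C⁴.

-159

Characteristic polynomial: λ^3 + 5λ^2 + 7λ + 3 = (λ + 1)^2(λ + 3), so the eigenvalues are -3, -1, -1.
λ=-1: eigenvector (0, 1, 0).
λ=-3: eigenvector (1, -2, -2).
λ=-1: eigenvector (-1, 2, 3).
P = [[0, 1, -1], [1, -2, 2], [0, -2, 3]], D = diag(-1, -3, -1), P⁻¹ = [[2, 1, 0], [3, 0, 1], [2, 0, 1]].
C⁴ = P·diag(1, 81, 1)·P⁻¹ = [[241, 0, 80], [-480, 1, -160], [-480, 0, -159]].
The requested entry is -159.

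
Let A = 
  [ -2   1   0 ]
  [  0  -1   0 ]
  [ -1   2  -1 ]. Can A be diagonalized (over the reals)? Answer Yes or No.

Characteristic polynomial: p(λ) = λ^3 + 4λ^2 + 5λ + 2 = (λ + 1)^2(λ + 2).
λ = -1 has algebraic multiplicity 2; rank(A + 1I) = 2, so geometric multiplicity = 1.
Geometric multiplicity < algebraic multiplicity, so A is not diagonalizable.

No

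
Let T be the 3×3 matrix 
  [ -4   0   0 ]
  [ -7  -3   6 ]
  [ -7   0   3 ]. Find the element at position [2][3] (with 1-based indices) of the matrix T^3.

54

Characteristic polynomial: r^3 + 4r^2 - 9r - 36 = (r - 3)(r + 3)(r + 4), so the eigenvalues are -4, -3, 3.
r=-3: eigenvector (0, 1, 0).
r=-4: eigenvector (1, 1, 1).
r=3: eigenvector (0, 1, 1).
P = [[0, 1, 0], [1, 1, 1], [0, 1, 1]], D = diag(-3, -4, 3), P⁻¹ = [[0, 1, -1], [1, 0, 0], [-1, 0, 1]].
T³ = P·diag(-27, -64, 27)·P⁻¹ = [[-64, 0, 0], [-91, -27, 54], [-91, 0, 27]].
The requested entry is 54.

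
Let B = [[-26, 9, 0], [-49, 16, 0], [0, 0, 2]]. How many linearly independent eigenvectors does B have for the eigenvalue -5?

1

B + 5I = [[-21, 9, 0], [-49, 21, 0], [0, 0, 7]].
This matrix has rank 2, so its null space has dimension 3 − 2 = 1.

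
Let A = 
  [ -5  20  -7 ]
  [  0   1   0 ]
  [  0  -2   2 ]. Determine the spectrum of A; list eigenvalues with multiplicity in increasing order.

Characteristic polynomial: p(λ) = λ^3 + 2λ^2 - 13λ + 10 = (λ - 2)(λ - 1)(λ + 5).
Roots (with multiplicity): -5, 1, 2.

-5, 1, 2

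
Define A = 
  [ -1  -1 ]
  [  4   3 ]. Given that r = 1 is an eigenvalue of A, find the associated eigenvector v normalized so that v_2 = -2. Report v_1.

A − 1I = [[-2, -1], [4, 2]].
Solving (A − 1I)v = 0 gives the eigenspace spanned by (1, -2).
With v_2 = -2, v = (1, -2), so v_1 = 1.

1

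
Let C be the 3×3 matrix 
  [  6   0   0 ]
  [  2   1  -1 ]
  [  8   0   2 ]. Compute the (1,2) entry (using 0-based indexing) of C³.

-7

Characteristic polynomial: t^3 - 9t^2 + 20t - 12 = (t - 6)(t - 2)(t - 1), so the eigenvalues are 1, 2, 6.
t=6: eigenvector (1, 0, 2).
t=1: eigenvector (0, 1, 0).
t=2: eigenvector (0, -1, 1).
P = [[1, 0, 0], [0, 1, -1], [2, 0, 1]], D = diag(6, 1, 2), P⁻¹ = [[1, 0, 0], [-2, 1, 1], [-2, 0, 1]].
C³ = P·diag(216, 1, 8)·P⁻¹ = [[216, 0, 0], [14, 1, -7], [416, 0, 8]].
The requested entry is -7.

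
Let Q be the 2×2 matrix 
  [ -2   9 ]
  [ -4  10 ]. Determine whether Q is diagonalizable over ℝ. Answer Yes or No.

Characteristic polynomial: p(λ) = λ^2 - 8λ + 16 = (λ - 4)^2.
λ = 4 has algebraic multiplicity 2; rank(Q − 4I) = 1, so geometric multiplicity = 1.
Geometric multiplicity < algebraic multiplicity, so Q is not diagonalizable.

No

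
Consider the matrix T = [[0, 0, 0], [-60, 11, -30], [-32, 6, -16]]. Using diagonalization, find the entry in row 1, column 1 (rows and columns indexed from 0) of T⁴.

-1019

Characteristic polynomial: λ^3 + 5λ^2 + 4λ = λ(λ + 1)(λ + 4), so the eigenvalues are -4, -1, 0.
λ=0: eigenvector (1, 0, -2).
λ=-1: eigenvector (0, 5, 2).
λ=-4: eigenvector (0, 2, 1).
P = [[1, 0, 0], [0, 5, 2], [-2, 2, 1]], D = diag(0, -1, -4), P⁻¹ = [[1, 0, 0], [-4, 1, -2], [10, -2, 5]].
T⁴ = P·diag(0, 1, 256)·P⁻¹ = [[0, 0, 0], [5100, -1019, 2550], [2552, -510, 1276]].
The requested entry is -1019.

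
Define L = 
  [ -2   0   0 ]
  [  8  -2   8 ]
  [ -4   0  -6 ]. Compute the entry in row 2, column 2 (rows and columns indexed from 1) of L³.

-8

Characteristic polynomial: μ^3 + 10μ^2 + 28μ + 24 = (μ + 2)^2(μ + 6), so the eigenvalues are -6, -2, -2.
μ=-2: eigenvector (1, 1, -1).
μ=-2: eigenvector (0, 1, 0).
μ=-6: eigenvector (0, -2, 1).
P = [[1, 0, 0], [1, 1, -2], [-1, 0, 1]], D = diag(-2, -2, -6), P⁻¹ = [[1, 0, 0], [1, 1, 2], [1, 0, 1]].
L³ = P·diag(-8, -8, -216)·P⁻¹ = [[-8, 0, 0], [416, -8, 416], [-208, 0, -216]].
The requested entry is -8.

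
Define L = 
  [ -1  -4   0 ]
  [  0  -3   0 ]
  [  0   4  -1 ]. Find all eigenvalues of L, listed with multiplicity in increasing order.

Characteristic polynomial: p(s) = s^3 + 5s^2 + 7s + 3 = (s + 1)^2(s + 3).
Roots (with multiplicity): -3, -1, -1.

-3, -1, -1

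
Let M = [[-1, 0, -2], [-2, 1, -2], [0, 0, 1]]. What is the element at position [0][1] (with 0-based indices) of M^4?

Characteristic polynomial: s^3 - s^2 - s + 1 = (s - 1)^2(s + 1), so the eigenvalues are -1, 1, 1.
s=-1: eigenvector (1, 1, 0).
s=1: eigenvector (0, 1, 0).
s=1: eigenvector (-1, 0, 1).
P = [[1, 0, -1], [1, 1, 0], [0, 0, 1]], D = diag(-1, 1, 1), P⁻¹ = [[1, 0, 1], [-1, 1, -1], [0, 0, 1]].
M⁴ = P·diag(1, 1, 1)·P⁻¹ = [[1, 0, 0], [0, 1, 0], [0, 0, 1]].
The requested entry is 0.

0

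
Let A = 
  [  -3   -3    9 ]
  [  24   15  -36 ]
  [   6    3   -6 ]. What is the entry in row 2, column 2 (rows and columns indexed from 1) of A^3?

135

Characteristic polynomial: λ^3 - 6λ^2 + 9λ = λ(λ - 3)^2, so the eigenvalues are 0, 3, 3.
λ=3: eigenvector (1, -2, 0).
λ=3: eigenvector (-1, 5, 1).
λ=0: eigenvector (-1, 4, 1).
P = [[1, -1, -1], [-2, 5, 4], [0, 1, 1]], D = diag(3, 3, 0), P⁻¹ = [[1, 0, 1], [2, 1, -2], [-2, -1, 3]].
A³ = P·diag(27, 27, 0)·P⁻¹ = [[-27, -27, 81], [216, 135, -324], [54, 27, -54]].
The requested entry is 135.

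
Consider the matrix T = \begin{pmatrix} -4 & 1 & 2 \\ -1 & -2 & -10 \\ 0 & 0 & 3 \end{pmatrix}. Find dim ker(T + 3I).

1

T + 3I = [[-1, 1, 2], [-1, 1, -10], [0, 0, 6]].
This matrix has rank 2, so its null space has dimension 3 − 2 = 1.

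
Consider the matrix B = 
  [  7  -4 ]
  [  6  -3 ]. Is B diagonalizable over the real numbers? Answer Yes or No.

Characteristic polynomial: p(λ) = λ^2 - 4λ + 3 = (λ - 3)(λ - 1).
All 2 eigenvalues are distinct, so B is diagonalizable.

Yes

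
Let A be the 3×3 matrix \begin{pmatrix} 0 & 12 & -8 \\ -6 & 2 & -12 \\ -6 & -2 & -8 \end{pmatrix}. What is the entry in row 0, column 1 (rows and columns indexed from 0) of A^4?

2080

Characteristic polynomial: s^3 + 6s^2 - 16s - 96 = (s - 4)(s + 4)(s + 6), so the eigenvalues are -6, -4, 4.
s=-4: eigenvector (1, -1, -1).
s=4: eigenvector (-2, 0, 1).
s=-6: eigenvector (-2, 3, 3).
P = [[1, -2, -2], [-1, 0, 3], [-1, 1, 3]], D = diag(-4, 4, -6), P⁻¹ = [[3, -4, 6], [0, -1, 1], [1, -1, 2]].
A⁴ = P·diag(256, 256, 1296)·P⁻¹ = [[-1824, 2080, -4160], [3120, -2864, 6240], [3120, -3120, 6496]].
The requested entry is 2080.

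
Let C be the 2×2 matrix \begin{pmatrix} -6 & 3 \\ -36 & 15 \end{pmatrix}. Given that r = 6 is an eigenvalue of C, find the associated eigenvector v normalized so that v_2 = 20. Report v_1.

C − 6I = [[-12, 3], [-36, 9]].
Solving (C − 6I)v = 0 gives the eigenspace spanned by (5, 20).
With v_2 = 20, v = (5, 20), so v_1 = 5.

5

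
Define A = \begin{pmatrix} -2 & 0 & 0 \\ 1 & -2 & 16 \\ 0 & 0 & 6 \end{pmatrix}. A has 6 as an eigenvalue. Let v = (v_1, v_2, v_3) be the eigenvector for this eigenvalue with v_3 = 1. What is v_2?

A − 6I = [[-8, 0, 0], [1, -8, 16], [0, 0, 0]].
Solving (A − 6I)v = 0 gives the eigenspace spanned by (0, 2, 1).
With v_3 = 1, v = (0, 2, 1), so v_2 = 2.

2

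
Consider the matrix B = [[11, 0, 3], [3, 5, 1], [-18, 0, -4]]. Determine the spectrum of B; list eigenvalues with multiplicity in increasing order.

Characteristic polynomial: p(λ) = λ^3 - 12λ^2 + 45λ - 50 = (λ - 5)^2(λ - 2).
Roots (with multiplicity): 2, 5, 5.

2, 5, 5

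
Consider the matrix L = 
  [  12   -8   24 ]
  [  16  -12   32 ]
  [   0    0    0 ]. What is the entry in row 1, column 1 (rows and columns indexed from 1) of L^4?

256

Characteristic polynomial: s^3 - 16s = s(s - 4)(s + 4), so the eigenvalues are -4, 0, 4.
s=0: eigenvector (-2, 0, 1).
s=-4: eigenvector (1, 2, 0).
s=4: eigenvector (1, 1, 0).
P = [[-2, 1, 1], [0, 2, 1], [1, 0, 0]], D = diag(0, -4, 4), P⁻¹ = [[0, 0, 1], [-1, 1, -2], [2, -1, 4]].
L⁴ = P·diag(0, 256, 256)·P⁻¹ = [[256, 0, 512], [0, 256, 0], [0, 0, 0]].
The requested entry is 256.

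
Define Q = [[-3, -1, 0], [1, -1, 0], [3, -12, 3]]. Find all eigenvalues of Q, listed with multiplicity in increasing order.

-2, -2, 3

Characteristic polynomial: p(r) = r^3 + r^2 - 8r - 12 = (r - 3)(r + 2)^2.
Roots (with multiplicity): -2, -2, 3.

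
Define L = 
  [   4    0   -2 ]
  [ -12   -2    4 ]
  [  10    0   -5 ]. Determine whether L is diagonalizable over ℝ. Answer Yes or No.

Yes

Characteristic polynomial: p(s) = s^3 + 3s^2 + 2s = s(s + 1)(s + 2).
All 3 eigenvalues are distinct, so L is diagonalizable.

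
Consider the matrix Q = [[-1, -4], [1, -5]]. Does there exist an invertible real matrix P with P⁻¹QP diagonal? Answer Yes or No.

Characteristic polynomial: p(λ) = λ^2 + 6λ + 9 = (λ + 3)^2.
λ = -3 has algebraic multiplicity 2; rank(Q + 3I) = 1, so geometric multiplicity = 1.
Geometric multiplicity < algebraic multiplicity, so Q is not diagonalizable.

No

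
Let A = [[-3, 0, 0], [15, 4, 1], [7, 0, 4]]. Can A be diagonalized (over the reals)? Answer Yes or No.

Characteristic polynomial: p(s) = s^3 - 5s^2 - 8s + 48 = (s - 4)^2(s + 3).
s = 4 has algebraic multiplicity 2; rank(A − 4I) = 2, so geometric multiplicity = 1.
Geometric multiplicity < algebraic multiplicity, so A is not diagonalizable.

No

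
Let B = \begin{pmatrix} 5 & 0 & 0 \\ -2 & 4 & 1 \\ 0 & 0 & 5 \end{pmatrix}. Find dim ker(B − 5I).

B − 5I = [[0, 0, 0], [-2, -1, 1], [0, 0, 0]].
This matrix has rank 1, so its null space has dimension 3 − 1 = 2.

2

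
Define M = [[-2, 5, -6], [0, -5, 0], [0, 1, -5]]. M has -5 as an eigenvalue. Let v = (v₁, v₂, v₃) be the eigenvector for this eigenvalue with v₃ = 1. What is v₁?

M + 5I = [[3, 5, -6], [0, 0, 0], [0, 1, 0]].
Solving (M + 5I)v = 0 gives the eigenspace spanned by (2, 0, 1).
With v₃ = 1, v = (2, 0, 1), so v₁ = 2.

2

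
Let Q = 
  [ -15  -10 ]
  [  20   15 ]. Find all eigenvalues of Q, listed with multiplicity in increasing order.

-5, 5

Characteristic polynomial: p(r) = r^2 - 25 = (r - 5)(r + 5).
Roots (with multiplicity): -5, 5.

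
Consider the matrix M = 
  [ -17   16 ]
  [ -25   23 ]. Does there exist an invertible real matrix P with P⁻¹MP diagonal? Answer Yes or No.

Characteristic polynomial: p(r) = r^2 - 6r + 9 = (r - 3)^2.
r = 3 has algebraic multiplicity 2; rank(M − 3I) = 1, so geometric multiplicity = 1.
Geometric multiplicity < algebraic multiplicity, so M is not diagonalizable.

No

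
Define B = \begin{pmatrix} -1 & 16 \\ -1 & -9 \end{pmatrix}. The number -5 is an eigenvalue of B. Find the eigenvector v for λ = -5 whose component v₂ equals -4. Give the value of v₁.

B + 5I = [[4, 16], [-1, -4]].
Solving (B + 5I)v = 0 gives the eigenspace spanned by (16, -4).
With v₂ = -4, v = (16, -4), so v₁ = 16.

16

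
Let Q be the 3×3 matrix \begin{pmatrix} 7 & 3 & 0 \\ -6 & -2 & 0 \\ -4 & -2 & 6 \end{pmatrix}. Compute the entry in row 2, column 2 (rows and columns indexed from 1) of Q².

-14

Characteristic polynomial: μ^3 - 11μ^2 + 34μ - 24 = (μ - 6)(μ - 4)(μ - 1), so the eigenvalues are 1, 4, 6.
μ=1: eigenvector (1, -2, 0).
μ=4: eigenvector (1, -1, 1).
μ=6: eigenvector (0, 0, 1).
P = [[1, 1, 0], [-2, -1, 0], [0, 1, 1]], D = diag(1, 4, 6), P⁻¹ = [[-1, -1, 0], [2, 1, 0], [-2, -1, 1]].
Q² = P·diag(1, 16, 36)·P⁻¹ = [[31, 15, 0], [-30, -14, 0], [-40, -20, 36]].
The requested entry is -14.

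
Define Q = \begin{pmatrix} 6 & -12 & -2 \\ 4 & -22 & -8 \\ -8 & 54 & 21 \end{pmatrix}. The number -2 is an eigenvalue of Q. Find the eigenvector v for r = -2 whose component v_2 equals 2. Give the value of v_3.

-4

Q + 2I = [[8, -12, -2], [4, -20, -8], [-8, 54, 23]].
Solving (Q + 2I)v = 0 gives the eigenspace spanned by (2, 2, -4).
With v_2 = 2, v = (2, 2, -4), so v_3 = -4.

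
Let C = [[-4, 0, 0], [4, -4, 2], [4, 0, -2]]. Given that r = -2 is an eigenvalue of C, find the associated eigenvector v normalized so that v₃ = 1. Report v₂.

C + 2I = [[-2, 0, 0], [4, -2, 2], [4, 0, 0]].
Solving (C + 2I)v = 0 gives the eigenspace spanned by (0, 1, 1).
With v₃ = 1, v = (0, 1, 1), so v₂ = 1.

1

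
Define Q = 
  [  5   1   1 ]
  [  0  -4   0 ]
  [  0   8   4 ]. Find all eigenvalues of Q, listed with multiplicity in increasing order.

-4, 4, 5

Characteristic polynomial: p(s) = s^3 - 5s^2 - 16s + 80 = (s - 5)(s - 4)(s + 4).
Roots (with multiplicity): -4, 4, 5.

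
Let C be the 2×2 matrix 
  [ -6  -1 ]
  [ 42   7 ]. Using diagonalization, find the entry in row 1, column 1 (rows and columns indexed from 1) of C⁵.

Characteristic polynomial: r^2 - r = r(r - 1), so the eigenvalues are 0, 1.
r=1: eigenvector (-1, 7).
r=0: eigenvector (1, -6).
P = [[-1, 1], [7, -6]], D = diag(1, 0), P⁻¹ = [[6, 1], [7, 1]].
C⁵ = P·diag(1, 0)·P⁻¹ = [[-6, -1], [42, 7]].
The requested entry is -6.

-6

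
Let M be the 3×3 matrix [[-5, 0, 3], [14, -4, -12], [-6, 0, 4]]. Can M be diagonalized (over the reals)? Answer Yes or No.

Characteristic polynomial: p(λ) = λ^3 + 5λ^2 + 2λ - 8 = (λ - 1)(λ + 2)(λ + 4).
All 3 eigenvalues are distinct, so M is diagonalizable.

Yes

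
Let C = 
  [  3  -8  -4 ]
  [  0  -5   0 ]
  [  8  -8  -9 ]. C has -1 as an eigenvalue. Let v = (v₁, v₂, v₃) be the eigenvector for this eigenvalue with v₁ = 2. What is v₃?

C + 1I = [[4, -8, -4], [0, -4, 0], [8, -8, -8]].
Solving (C + 1I)v = 0 gives the eigenspace spanned by (2, 0, 2).
With v₁ = 2, v = (2, 0, 2), so v₃ = 2.

2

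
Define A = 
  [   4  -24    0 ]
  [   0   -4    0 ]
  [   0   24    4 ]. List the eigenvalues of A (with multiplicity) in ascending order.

Characteristic polynomial: p(t) = t^3 - 4t^2 - 16t + 64 = (t - 4)^2(t + 4).
Roots (with multiplicity): -4, 4, 4.

-4, 4, 4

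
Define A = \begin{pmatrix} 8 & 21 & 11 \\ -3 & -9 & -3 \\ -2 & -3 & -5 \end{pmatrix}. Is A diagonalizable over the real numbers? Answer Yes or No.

Characteristic polynomial: p(r) = r^3 + 6r^2 + 9r = r(r + 3)^2.
r = -3 has algebraic multiplicity 2; rank(A + 3I) = 2, so geometric multiplicity = 1.
Geometric multiplicity < algebraic multiplicity, so A is not diagonalizable.

No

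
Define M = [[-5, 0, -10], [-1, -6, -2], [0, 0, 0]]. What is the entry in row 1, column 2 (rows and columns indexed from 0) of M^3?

Characteristic polynomial: λ^3 + 11λ^2 + 30λ = λ(λ + 5)(λ + 6), so the eigenvalues are -6, -5, 0.
λ=-5: eigenvector (1, -1, 0).
λ=0: eigenvector (-2, 0, 1).
λ=-6: eigenvector (0, 1, 0).
P = [[1, -2, 0], [-1, 0, 1], [0, 1, 0]], D = diag(-5, 0, -6), P⁻¹ = [[1, 0, 2], [0, 0, 1], [1, 1, 2]].
M³ = P·diag(-125, 0, -216)·P⁻¹ = [[-125, 0, -250], [-91, -216, -182], [0, 0, 0]].
The requested entry is -182.

-182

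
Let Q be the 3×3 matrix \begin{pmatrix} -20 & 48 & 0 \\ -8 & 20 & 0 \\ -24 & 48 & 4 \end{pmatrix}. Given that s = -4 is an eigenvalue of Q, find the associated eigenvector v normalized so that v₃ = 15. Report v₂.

Q + 4I = [[-16, 48, 0], [-8, 24, 0], [-24, 48, 8]].
Solving (Q + 4I)v = 0 gives the eigenspace spanned by (15, 5, 15).
With v₃ = 15, v = (15, 5, 15), so v₂ = 5.

5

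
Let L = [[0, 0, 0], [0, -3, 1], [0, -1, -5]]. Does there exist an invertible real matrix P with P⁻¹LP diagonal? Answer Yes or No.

Characteristic polynomial: p(t) = t^3 + 8t^2 + 16t = t(t + 4)^2.
t = -4 has algebraic multiplicity 2; rank(L + 4I) = 2, so geometric multiplicity = 1.
Geometric multiplicity < algebraic multiplicity, so L is not diagonalizable.

No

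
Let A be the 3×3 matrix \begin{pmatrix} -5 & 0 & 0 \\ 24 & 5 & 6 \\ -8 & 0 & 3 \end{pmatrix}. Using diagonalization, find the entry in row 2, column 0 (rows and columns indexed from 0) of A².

16

Characteristic polynomial: λ^3 - 3λ^2 - 25λ + 75 = (λ - 5)(λ - 3)(λ + 5), so the eigenvalues are -5, 3, 5.
λ=-5: eigenvector (1, -3, 1).
λ=5: eigenvector (0, 1, 0).
λ=3: eigenvector (0, -3, 1).
P = [[1, 0, 0], [-3, 1, -3], [1, 0, 1]], D = diag(-5, 5, 3), P⁻¹ = [[1, 0, 0], [0, 1, 3], [-1, 0, 1]].
A² = P·diag(25, 25, 9)·P⁻¹ = [[25, 0, 0], [-48, 25, 48], [16, 0, 9]].
The requested entry is 16.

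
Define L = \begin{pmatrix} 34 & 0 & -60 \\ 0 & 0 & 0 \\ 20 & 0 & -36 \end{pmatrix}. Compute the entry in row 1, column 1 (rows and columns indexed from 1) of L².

Characteristic polynomial: s^3 + 2s^2 - 24s = s(s - 4)(s + 6), so the eigenvalues are -6, 0, 4.
s=4: eigenvector (2, 0, 1).
s=0: eigenvector (0, 1, 0).
s=-6: eigenvector (-3, 0, -2).
P = [[2, 0, -3], [0, 1, 0], [1, 0, -2]], D = diag(4, 0, -6), P⁻¹ = [[2, 0, -3], [0, 1, 0], [1, 0, -2]].
L² = P·diag(16, 0, 36)·P⁻¹ = [[-44, 0, 120], [0, 0, 0], [-40, 0, 96]].
The requested entry is -44.

-44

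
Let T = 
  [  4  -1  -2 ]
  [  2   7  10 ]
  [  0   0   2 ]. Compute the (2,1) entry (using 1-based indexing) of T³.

Characteristic polynomial: s^3 - 13s^2 + 52s - 60 = (s - 6)(s - 5)(s - 2), so the eigenvalues are 2, 5, 6.
s=6: eigenvector (1, -2, 0).
s=5: eigenvector (1, -1, 0).
s=2: eigenvector (0, -2, 1).
P = [[1, 1, 0], [-2, -1, -2], [0, 0, 1]], D = diag(6, 5, 2), P⁻¹ = [[-1, -1, -2], [2, 1, 2], [0, 0, 1]].
T³ = P·diag(216, 125, 8)·P⁻¹ = [[34, -91, -182], [182, 307, 598], [0, 0, 8]].
The requested entry is 182.

182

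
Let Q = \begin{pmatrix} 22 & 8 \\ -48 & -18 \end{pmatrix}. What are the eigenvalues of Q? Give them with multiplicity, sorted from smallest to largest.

Characteristic polynomial: p(μ) = μ^2 - 4μ - 12 = (μ - 6)(μ + 2).
Roots (with multiplicity): -2, 6.

-2, 6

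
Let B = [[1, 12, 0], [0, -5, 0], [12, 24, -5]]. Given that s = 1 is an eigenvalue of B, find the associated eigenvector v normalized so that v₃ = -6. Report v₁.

-3

B − 1I = [[0, 12, 0], [0, -6, 0], [12, 24, -6]].
Solving (B − 1I)v = 0 gives the eigenspace spanned by (-3, 0, -6).
With v₃ = -6, v = (-3, 0, -6), so v₁ = -3.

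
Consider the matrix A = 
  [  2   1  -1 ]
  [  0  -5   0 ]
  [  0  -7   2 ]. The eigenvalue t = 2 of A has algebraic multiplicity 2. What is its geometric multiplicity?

A − 2I = [[0, 1, -1], [0, -7, 0], [0, -7, 0]].
This matrix has rank 2, so its null space has dimension 3 − 2 = 1.

1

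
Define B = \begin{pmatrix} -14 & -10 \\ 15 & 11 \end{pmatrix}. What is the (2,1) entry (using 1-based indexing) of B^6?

Characteristic polynomial: s^2 + 3s - 4 = (s - 1)(s + 4), so the eigenvalues are -4, 1.
s=1: eigenvector (-2, 3).
s=-4: eigenvector (1, -1).
P = [[-2, 1], [3, -1]], D = diag(1, -4), P⁻¹ = [[1, 1], [3, 2]].
B⁶ = P·diag(1, 4096)·P⁻¹ = [[12286, 8190], [-12285, -8189]].
The requested entry is -12285.

-12285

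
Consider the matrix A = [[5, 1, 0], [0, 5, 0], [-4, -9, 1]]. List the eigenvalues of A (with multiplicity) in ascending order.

Characteristic polynomial: p(t) = t^3 - 11t^2 + 35t - 25 = (t - 5)^2(t - 1).
Roots (with multiplicity): 1, 5, 5.

1, 5, 5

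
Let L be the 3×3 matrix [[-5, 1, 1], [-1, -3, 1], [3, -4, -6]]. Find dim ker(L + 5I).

1

L + 5I = [[0, 1, 1], [-1, 2, 1], [3, -4, -1]].
This matrix has rank 2, so its null space has dimension 3 − 2 = 1.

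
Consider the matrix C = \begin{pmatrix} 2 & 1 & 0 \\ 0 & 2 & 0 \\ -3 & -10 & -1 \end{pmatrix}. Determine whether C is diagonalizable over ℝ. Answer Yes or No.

No

Characteristic polynomial: p(t) = t^3 - 3t^2 + 4 = (t - 2)^2(t + 1).
t = 2 has algebraic multiplicity 2; rank(C − 2I) = 2, so geometric multiplicity = 1.
Geometric multiplicity < algebraic multiplicity, so C is not diagonalizable.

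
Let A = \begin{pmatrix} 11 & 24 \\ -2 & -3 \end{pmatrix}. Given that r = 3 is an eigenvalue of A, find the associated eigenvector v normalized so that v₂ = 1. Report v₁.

-3

A − 3I = [[8, 24], [-2, -6]].
Solving (A − 3I)v = 0 gives the eigenspace spanned by (-3, 1).
With v₂ = 1, v = (-3, 1), so v₁ = -3.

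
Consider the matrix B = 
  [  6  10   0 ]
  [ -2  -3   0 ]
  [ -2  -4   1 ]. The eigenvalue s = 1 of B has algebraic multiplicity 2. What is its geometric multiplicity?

2

B − 1I = [[5, 10, 0], [-2, -4, 0], [-2, -4, 0]].
This matrix has rank 1, so its null space has dimension 3 − 1 = 2.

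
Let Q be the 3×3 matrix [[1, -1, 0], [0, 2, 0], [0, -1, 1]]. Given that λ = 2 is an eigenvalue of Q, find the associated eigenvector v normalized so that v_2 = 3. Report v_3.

-3

Q − 2I = [[-1, -1, 0], [0, 0, 0], [0, -1, -1]].
Solving (Q − 2I)v = 0 gives the eigenspace spanned by (-3, 3, -3).
With v_2 = 3, v = (-3, 3, -3), so v_3 = -3.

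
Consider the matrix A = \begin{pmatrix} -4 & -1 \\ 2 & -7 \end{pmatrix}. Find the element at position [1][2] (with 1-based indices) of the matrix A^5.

-4651

Characteristic polynomial: r^2 + 11r + 30 = (r + 5)(r + 6), so the eigenvalues are -6, -5.
r=-5: eigenvector (-1, -1).
r=-6: eigenvector (1, 2).
P = [[-1, 1], [-1, 2]], D = diag(-5, -6), P⁻¹ = [[-2, 1], [-1, 1]].
A⁵ = P·diag(-3125, -7776)·P⁻¹ = [[1526, -4651], [9302, -12427]].
The requested entry is -4651.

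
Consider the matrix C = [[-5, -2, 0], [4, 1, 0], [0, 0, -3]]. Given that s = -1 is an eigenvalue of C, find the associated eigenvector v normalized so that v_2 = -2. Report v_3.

C + 1I = [[-4, -2, 0], [4, 2, 0], [0, 0, -2]].
Solving (C + 1I)v = 0 gives the eigenspace spanned by (1, -2, 0).
With v_2 = -2, v = (1, -2, 0), so v_3 = 0.

0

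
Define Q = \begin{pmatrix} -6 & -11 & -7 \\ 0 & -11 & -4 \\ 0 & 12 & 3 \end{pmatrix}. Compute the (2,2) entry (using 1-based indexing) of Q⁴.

Characteristic polynomial: r^3 + 14r^2 + 63r + 90 = (r + 3)(r + 5)(r + 6), so the eigenvalues are -6, -5, -3.
r=-6: eigenvector (1, 0, 0).
r=-3: eigenvector (1, 1, -2).
r=-5: eigenvector (-1, 2, -3).
P = [[1, 1, -1], [0, 1, 2], [0, -2, -3]], D = diag(-6, -3, -5), P⁻¹ = [[1, 5, 3], [0, -3, -2], [0, 2, 1]].
Q⁴ = P·diag(1296, 81, 625)·P⁻¹ = [[1296, 4987, 3101], [0, 2257, 1088], [0, -3264, -1551]].
The requested entry is 2257.

2257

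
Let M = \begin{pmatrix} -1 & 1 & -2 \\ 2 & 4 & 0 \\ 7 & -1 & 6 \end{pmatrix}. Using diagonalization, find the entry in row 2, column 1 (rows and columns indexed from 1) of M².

6

Characteristic polynomial: μ^3 - 9μ^2 + 26μ - 24 = (μ - 4)(μ - 3)(μ - 2), so the eigenvalues are 2, 3, 4.
μ=2: eigenvector (-1, 1, 2).
μ=3: eigenvector (1, -2, -3).
μ=4: eigenvector (0, 2, 1).
P = [[-1, 1, 0], [1, -2, 2], [2, -3, 1]], D = diag(2, 3, 4), P⁻¹ = [[-4, 1, -2], [-3, 1, -2], [-1, 1, -1]].
M² = P·diag(4, 9, 16)·P⁻¹ = [[-11, 5, -10], [6, 18, -4], [33, -3, 22]].
The requested entry is 6.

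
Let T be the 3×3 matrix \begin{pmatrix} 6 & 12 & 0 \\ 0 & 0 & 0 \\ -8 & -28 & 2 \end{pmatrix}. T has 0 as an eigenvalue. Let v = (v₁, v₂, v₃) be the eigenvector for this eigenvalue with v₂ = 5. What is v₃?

30

T = [[6, 12, 0], [0, 0, 0], [-8, -28, 2]].
Solving (T)v = 0 gives the eigenspace spanned by (-10, 5, 30).
With v₂ = 5, v = (-10, 5, 30), so v₃ = 30.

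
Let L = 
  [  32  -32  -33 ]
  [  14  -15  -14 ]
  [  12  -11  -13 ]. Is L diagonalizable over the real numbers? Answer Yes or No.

Characteristic polynomial: p(s) = s^3 - 4s^2 - 11s - 6 = (s - 6)(s + 1)^2.
s = -1 has algebraic multiplicity 2; rank(L + 1I) = 2, so geometric multiplicity = 1.
Geometric multiplicity < algebraic multiplicity, so L is not diagonalizable.

No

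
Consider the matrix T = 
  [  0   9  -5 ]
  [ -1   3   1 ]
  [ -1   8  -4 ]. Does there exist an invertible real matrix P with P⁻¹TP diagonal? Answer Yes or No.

No

Characteristic polynomial: p(s) = s^3 + s^2 - 16s + 20 = (s - 2)^2(s + 5).
s = 2 has algebraic multiplicity 2; rank(T − 2I) = 2, so geometric multiplicity = 1.
Geometric multiplicity < algebraic multiplicity, so T is not diagonalizable.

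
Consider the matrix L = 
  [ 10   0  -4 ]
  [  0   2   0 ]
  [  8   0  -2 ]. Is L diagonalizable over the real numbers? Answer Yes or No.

Yes

Characteristic polynomial: p(t) = t^3 - 10t^2 + 28t - 24 = (t - 6)(t - 2)^2.
t = 2 has algebraic multiplicity 2; rank(L − 2I) = 1, so geometric multiplicity = 2.
Every eigenvalue has geometric = algebraic multiplicity, so L is diagonalizable.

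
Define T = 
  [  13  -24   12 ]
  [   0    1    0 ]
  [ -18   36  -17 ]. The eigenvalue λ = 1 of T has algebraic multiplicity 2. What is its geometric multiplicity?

2

T − 1I = [[12, -24, 12], [0, 0, 0], [-18, 36, -18]].
This matrix has rank 1, so its null space has dimension 3 − 1 = 2.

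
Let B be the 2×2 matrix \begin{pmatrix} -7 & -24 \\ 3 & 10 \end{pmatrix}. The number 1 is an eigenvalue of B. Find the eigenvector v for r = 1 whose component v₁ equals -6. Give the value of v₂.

B − 1I = [[-8, -24], [3, 9]].
Solving (B − 1I)v = 0 gives the eigenspace spanned by (-6, 2).
With v₁ = -6, v = (-6, 2), so v₂ = 2.

2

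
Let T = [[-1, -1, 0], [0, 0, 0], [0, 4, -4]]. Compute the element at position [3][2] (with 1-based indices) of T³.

64

Characteristic polynomial: s^3 + 5s^2 + 4s = s(s + 1)(s + 4), so the eigenvalues are -4, -1, 0.
s=-1: eigenvector (1, 0, 0).
s=0: eigenvector (-1, 1, 1).
s=-4: eigenvector (0, 0, 1).
P = [[1, -1, 0], [0, 1, 0], [0, 1, 1]], D = diag(-1, 0, -4), P⁻¹ = [[1, 1, 0], [0, 1, 0], [0, -1, 1]].
T³ = P·diag(-1, 0, -64)·P⁻¹ = [[-1, -1, 0], [0, 0, 0], [0, 64, -64]].
The requested entry is 64.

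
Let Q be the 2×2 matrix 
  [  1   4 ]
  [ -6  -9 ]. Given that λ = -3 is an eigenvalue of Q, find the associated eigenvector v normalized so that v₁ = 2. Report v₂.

-2

Q + 3I = [[4, 4], [-6, -6]].
Solving (Q + 3I)v = 0 gives the eigenspace spanned by (2, -2).
With v₁ = 2, v = (2, -2), so v₂ = -2.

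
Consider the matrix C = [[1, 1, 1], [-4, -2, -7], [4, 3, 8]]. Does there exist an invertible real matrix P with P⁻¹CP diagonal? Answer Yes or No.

No

Characteristic polynomial: p(μ) = μ^3 - 7μ^2 + 11μ - 5 = (μ - 5)(μ - 1)^2.
μ = 1 has algebraic multiplicity 2; rank(C − 1I) = 2, so geometric multiplicity = 1.
Geometric multiplicity < algebraic multiplicity, so C is not diagonalizable.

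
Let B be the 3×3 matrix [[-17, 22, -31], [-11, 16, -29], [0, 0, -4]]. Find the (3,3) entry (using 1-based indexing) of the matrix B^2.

Characteristic polynomial: s^3 + 5s^2 - 26s - 120 = (s - 5)(s + 4)(s + 6), so the eigenvalues are -6, -4, 5.
s=5: eigenvector (1, 1, 0).
s=-6: eigenvector (-2, -1, 0).
s=-4: eigenvector (1, 2, 1).
P = [[1, -2, 1], [1, -1, 2], [0, 0, 1]], D = diag(5, -6, -4), P⁻¹ = [[-1, 2, -3], [-1, 1, -1], [0, 0, 1]].
B² = P·diag(25, 36, 16)·P⁻¹ = [[47, -22, 13], [11, 14, -7], [0, 0, 16]].
The requested entry is 16.

16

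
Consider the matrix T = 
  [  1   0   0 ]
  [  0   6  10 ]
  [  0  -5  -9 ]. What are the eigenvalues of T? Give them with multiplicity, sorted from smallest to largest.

-4, 1, 1

Characteristic polynomial: p(μ) = μ^3 + 2μ^2 - 7μ + 4 = (μ - 1)^2(μ + 4).
Roots (with multiplicity): -4, 1, 1.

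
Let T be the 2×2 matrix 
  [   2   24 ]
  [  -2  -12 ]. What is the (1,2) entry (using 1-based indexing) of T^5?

Characteristic polynomial: s^2 + 10s + 24 = (s + 4)(s + 6), so the eigenvalues are -6, -4.
s=-4: eigenvector (4, -1).
s=-6: eigenvector (-3, 1).
P = [[4, -3], [-1, 1]], D = diag(-4, -6), P⁻¹ = [[1, 3], [1, 4]].
T⁵ = P·diag(-1024, -7776)·P⁻¹ = [[19232, 81024], [-6752, -28032]].
The requested entry is 81024.

81024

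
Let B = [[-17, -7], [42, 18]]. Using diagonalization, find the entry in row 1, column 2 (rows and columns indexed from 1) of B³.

-91

Characteristic polynomial: t^2 - t - 12 = (t - 4)(t + 3), so the eigenvalues are -3, 4.
t=4: eigenvector (1, -3).
t=-3: eigenvector (1, -2).
P = [[1, 1], [-3, -2]], D = diag(4, -3), P⁻¹ = [[-2, -1], [3, 1]].
B³ = P·diag(64, -27)·P⁻¹ = [[-209, -91], [546, 246]].
The requested entry is -91.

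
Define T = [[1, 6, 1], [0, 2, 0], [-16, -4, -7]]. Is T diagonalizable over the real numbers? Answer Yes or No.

Characteristic polynomial: p(s) = s^3 + 4s^2 - 3s - 18 = (s - 2)(s + 3)^2.
s = -3 has algebraic multiplicity 2; rank(T + 3I) = 2, so geometric multiplicity = 1.
Geometric multiplicity < algebraic multiplicity, so T is not diagonalizable.

No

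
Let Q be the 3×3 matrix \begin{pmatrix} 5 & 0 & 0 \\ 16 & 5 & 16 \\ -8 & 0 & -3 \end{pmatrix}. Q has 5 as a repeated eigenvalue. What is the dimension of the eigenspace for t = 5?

Q − 5I = [[0, 0, 0], [16, 0, 16], [-8, 0, -8]].
This matrix has rank 1, so its null space has dimension 3 − 1 = 2.

2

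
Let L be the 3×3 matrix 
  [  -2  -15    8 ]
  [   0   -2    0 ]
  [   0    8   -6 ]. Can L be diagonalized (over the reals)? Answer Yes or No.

Characteristic polynomial: p(r) = r^3 + 10r^2 + 28r + 24 = (r + 2)^2(r + 6).
r = -2 has algebraic multiplicity 2; rank(L + 2I) = 2, so geometric multiplicity = 1.
Geometric multiplicity < algebraic multiplicity, so L is not diagonalizable.

No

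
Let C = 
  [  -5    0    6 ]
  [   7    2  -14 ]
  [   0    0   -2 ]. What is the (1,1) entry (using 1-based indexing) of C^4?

Characteristic polynomial: t^3 + 5t^2 - 4t - 20 = (t - 2)(t + 2)(t + 5), so the eigenvalues are -5, -2, 2.
t=-5: eigenvector (1, -1, 0).
t=2: eigenvector (0, 1, 0).
t=-2: eigenvector (2, 0, 1).
P = [[1, 0, 2], [-1, 1, 0], [0, 0, 1]], D = diag(-5, 2, -2), P⁻¹ = [[1, 0, -2], [1, 1, -2], [0, 0, 1]].
C⁴ = P·diag(625, 16, 16)·P⁻¹ = [[625, 0, -1218], [-609, 16, 1218], [0, 0, 16]].
The requested entry is 625.

625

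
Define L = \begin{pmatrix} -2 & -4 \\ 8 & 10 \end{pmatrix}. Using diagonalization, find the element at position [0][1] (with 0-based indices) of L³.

Characteristic polynomial: s^2 - 8s + 12 = (s - 6)(s - 2), so the eigenvalues are 2, 6.
s=2: eigenvector (1, -1).
s=6: eigenvector (-1, 2).
P = [[1, -1], [-1, 2]], D = diag(2, 6), P⁻¹ = [[2, 1], [1, 1]].
L³ = P·diag(8, 216)·P⁻¹ = [[-200, -208], [416, 424]].
The requested entry is -208.

-208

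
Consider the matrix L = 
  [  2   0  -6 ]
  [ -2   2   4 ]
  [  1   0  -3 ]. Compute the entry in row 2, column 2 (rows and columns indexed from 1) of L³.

8

Characteristic polynomial: t^3 - t^2 - 2t = t(t - 2)(t + 1), so the eigenvalues are -1, 0, 2.
t=0: eigenvector (3, 1, 1).
t=2: eigenvector (0, 1, 0).
t=-1: eigenvector (2, 0, 1).
P = [[3, 0, 2], [1, 1, 0], [1, 0, 1]], D = diag(0, 2, -1), P⁻¹ = [[1, 0, -2], [-1, 1, 2], [-1, 0, 3]].
L³ = P·diag(0, 8, -1)·P⁻¹ = [[2, 0, -6], [-8, 8, 16], [1, 0, -3]].
The requested entry is 8.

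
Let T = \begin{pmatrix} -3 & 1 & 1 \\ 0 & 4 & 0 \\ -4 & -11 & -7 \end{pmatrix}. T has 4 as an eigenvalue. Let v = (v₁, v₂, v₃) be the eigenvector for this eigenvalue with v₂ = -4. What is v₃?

T − 4I = [[-7, 1, 1], [0, 0, 0], [-4, -11, -11]].
Solving (T − 4I)v = 0 gives the eigenspace spanned by (0, -4, 4).
With v₂ = -4, v = (0, -4, 4), so v₃ = 4.

4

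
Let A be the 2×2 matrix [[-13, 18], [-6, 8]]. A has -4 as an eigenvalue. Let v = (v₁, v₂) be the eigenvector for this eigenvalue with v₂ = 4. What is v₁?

8

A + 4I = [[-9, 18], [-6, 12]].
Solving (A + 4I)v = 0 gives the eigenspace spanned by (8, 4).
With v₂ = 4, v = (8, 4), so v₁ = 8.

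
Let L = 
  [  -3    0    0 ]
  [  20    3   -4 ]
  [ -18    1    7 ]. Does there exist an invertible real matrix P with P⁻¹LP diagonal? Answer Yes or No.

Characteristic polynomial: p(s) = s^3 - 7s^2 - 5s + 75 = (s - 5)^2(s + 3).
s = 5 has algebraic multiplicity 2; rank(L − 5I) = 2, so geometric multiplicity = 1.
Geometric multiplicity < algebraic multiplicity, so L is not diagonalizable.

No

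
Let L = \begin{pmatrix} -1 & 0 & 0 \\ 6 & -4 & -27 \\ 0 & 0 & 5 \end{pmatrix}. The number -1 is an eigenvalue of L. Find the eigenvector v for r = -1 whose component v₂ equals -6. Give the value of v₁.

-3

L + 1I = [[0, 0, 0], [6, -3, -27], [0, 0, 6]].
Solving (L + 1I)v = 0 gives the eigenspace spanned by (-3, -6, 0).
With v₂ = -6, v = (-3, -6, 0), so v₁ = -3.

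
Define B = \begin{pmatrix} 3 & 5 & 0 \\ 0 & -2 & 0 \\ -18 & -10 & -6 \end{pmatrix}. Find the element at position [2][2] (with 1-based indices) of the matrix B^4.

16

Characteristic polynomial: r^3 + 5r^2 - 12r - 36 = (r - 3)(r + 2)(r + 6), so the eigenvalues are -6, -2, 3.
r=3: eigenvector (1, 0, -2).
r=-2: eigenvector (-1, 1, 2).
r=-6: eigenvector (0, 0, 1).
P = [[1, -1, 0], [0, 1, 0], [-2, 2, 1]], D = diag(3, -2, -6), P⁻¹ = [[1, 1, 0], [0, 1, 0], [2, 0, 1]].
B⁴ = P·diag(81, 16, 1296)·P⁻¹ = [[81, 65, 0], [0, 16, 0], [2430, -130, 1296]].
The requested entry is 16.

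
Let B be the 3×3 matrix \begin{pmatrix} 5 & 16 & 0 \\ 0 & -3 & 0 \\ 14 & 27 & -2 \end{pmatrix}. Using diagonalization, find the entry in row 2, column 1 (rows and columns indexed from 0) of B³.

Characteristic polynomial: μ^3 - 19μ - 30 = (μ - 5)(μ + 2)(μ + 3), so the eigenvalues are -3, -2, 5.
μ=5: eigenvector (1, 0, 2).
μ=-3: eigenvector (-2, 1, 1).
μ=-2: eigenvector (0, 0, 1).
P = [[1, -2, 0], [0, 1, 0], [2, 1, 1]], D = diag(5, -3, -2), P⁻¹ = [[1, 2, 0], [0, 1, 0], [-2, -5, 1]].
B³ = P·diag(125, -27, -8)·P⁻¹ = [[125, 304, 0], [0, -27, 0], [266, 513, -8]].
The requested entry is 513.

513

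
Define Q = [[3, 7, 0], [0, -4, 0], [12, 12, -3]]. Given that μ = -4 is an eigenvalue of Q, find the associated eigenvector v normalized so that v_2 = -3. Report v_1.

Q + 4I = [[7, 7, 0], [0, 0, 0], [12, 12, 1]].
Solving (Q + 4I)v = 0 gives the eigenspace spanned by (3, -3, 0).
With v_2 = -3, v = (3, -3, 0), so v_1 = 3.

3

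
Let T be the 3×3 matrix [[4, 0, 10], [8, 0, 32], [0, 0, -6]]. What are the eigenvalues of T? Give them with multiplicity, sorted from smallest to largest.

-6, 0, 4

Characteristic polynomial: p(μ) = μ^3 + 2μ^2 - 24μ = μ(μ - 4)(μ + 6).
Roots (with multiplicity): -6, 0, 4.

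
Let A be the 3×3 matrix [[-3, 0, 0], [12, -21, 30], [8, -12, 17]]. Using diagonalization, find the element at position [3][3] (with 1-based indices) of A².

-71

Characteristic polynomial: r^3 + 7r^2 + 15r + 9 = (r + 1)(r + 3)^2, so the eigenvalues are -3, -3, -1.
r=-3: eigenvector (1, -6, -4).
r=-1: eigenvector (0, -3, -2).
r=-3: eigenvector (0, 5, 3).
P = [[1, 0, 0], [-6, -3, 5], [-4, -2, 3]], D = diag(-3, -1, -3), P⁻¹ = [[1, 0, 0], [-2, 3, -5], [0, 2, -3]].
A² = P·diag(9, 1, 9)·P⁻¹ = [[9, 0, 0], [-48, 81, -120], [-32, 48, -71]].
The requested entry is -71.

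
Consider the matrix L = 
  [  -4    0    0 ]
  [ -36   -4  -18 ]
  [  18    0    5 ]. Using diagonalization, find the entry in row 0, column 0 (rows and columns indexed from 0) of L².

16

Characteristic polynomial: λ^3 + 3λ^2 - 24λ - 80 = (λ - 5)(λ + 4)^2, so the eigenvalues are -4, -4, 5.
λ=-4: eigenvector (1, 5, -2).
λ=-4: eigenvector (0, 1, 0).
λ=5: eigenvector (0, -2, 1).
P = [[1, 0, 0], [5, 1, -2], [-2, 0, 1]], D = diag(-4, -4, 5), P⁻¹ = [[1, 0, 0], [-1, 1, 2], [2, 0, 1]].
L² = P·diag(16, 16, 25)·P⁻¹ = [[16, 0, 0], [-36, 16, -18], [18, 0, 25]].
The requested entry is 16.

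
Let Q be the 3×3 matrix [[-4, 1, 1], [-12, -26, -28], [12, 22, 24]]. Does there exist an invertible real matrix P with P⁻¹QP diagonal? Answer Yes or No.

Characteristic polynomial: p(λ) = λ^3 + 6λ^2 - 32 = (λ - 2)(λ + 4)^2.
λ = -4 has algebraic multiplicity 2; rank(Q + 4I) = 2, so geometric multiplicity = 1.
Geometric multiplicity < algebraic multiplicity, so Q is not diagonalizable.

No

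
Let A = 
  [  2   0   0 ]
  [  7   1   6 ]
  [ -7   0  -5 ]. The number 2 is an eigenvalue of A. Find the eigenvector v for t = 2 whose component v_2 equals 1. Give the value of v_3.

A − 2I = [[0, 0, 0], [7, -1, 6], [-7, 0, -7]].
Solving (A − 2I)v = 0 gives the eigenspace spanned by (1, 1, -1).
With v_2 = 1, v = (1, 1, -1), so v_3 = -1.

-1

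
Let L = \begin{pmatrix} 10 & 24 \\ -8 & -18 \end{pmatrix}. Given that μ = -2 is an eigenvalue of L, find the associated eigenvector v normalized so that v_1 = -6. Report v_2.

3

L + 2I = [[12, 24], [-8, -16]].
Solving (L + 2I)v = 0 gives the eigenspace spanned by (-6, 3).
With v_1 = -6, v = (-6, 3), so v_2 = 3.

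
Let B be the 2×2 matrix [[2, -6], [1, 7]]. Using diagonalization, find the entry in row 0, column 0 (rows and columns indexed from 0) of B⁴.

-482

Characteristic polynomial: r^2 - 9r + 20 = (r - 5)(r - 4), so the eigenvalues are 4, 5.
r=5: eigenvector (-2, 1).
r=4: eigenvector (-3, 1).
P = [[-2, -3], [1, 1]], D = diag(5, 4), P⁻¹ = [[1, 3], [-1, -2]].
B⁴ = P·diag(625, 256)·P⁻¹ = [[-482, -2214], [369, 1363]].
The requested entry is -482.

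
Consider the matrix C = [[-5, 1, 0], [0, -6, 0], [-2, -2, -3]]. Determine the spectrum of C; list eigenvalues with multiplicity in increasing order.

-6, -5, -3

Characteristic polynomial: p(μ) = μ^3 + 14μ^2 + 63μ + 90 = (μ + 3)(μ + 5)(μ + 6).
Roots (with multiplicity): -6, -5, -3.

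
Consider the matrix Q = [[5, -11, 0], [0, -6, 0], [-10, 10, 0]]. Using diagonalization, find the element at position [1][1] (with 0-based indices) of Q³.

-216

Characteristic polynomial: μ^3 + μ^2 - 30μ = μ(μ - 5)(μ + 6), so the eigenvalues are -6, 0, 5.
μ=0: eigenvector (0, 0, 1).
μ=-6: eigenvector (1, 1, 0).
μ=5: eigenvector (-1, 0, 2).
P = [[0, 1, -1], [0, 1, 0], [1, 0, 2]], D = diag(0, -6, 5), P⁻¹ = [[2, -2, 1], [0, 1, 0], [-1, 1, 0]].
Q³ = P·diag(0, -216, 125)·P⁻¹ = [[125, -341, 0], [0, -216, 0], [-250, 250, 0]].
The requested entry is -216.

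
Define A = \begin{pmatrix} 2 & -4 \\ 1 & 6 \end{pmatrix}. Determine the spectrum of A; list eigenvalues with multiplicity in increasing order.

Characteristic polynomial: p(μ) = μ^2 - 8μ + 16 = (μ - 4)^2.
Roots (with multiplicity): 4, 4.

4, 4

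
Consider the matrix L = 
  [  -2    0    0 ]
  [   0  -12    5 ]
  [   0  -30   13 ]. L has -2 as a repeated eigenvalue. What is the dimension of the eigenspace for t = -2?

2

L + 2I = [[0, 0, 0], [0, -10, 5], [0, -30, 15]].
This matrix has rank 1, so its null space has dimension 3 − 1 = 2.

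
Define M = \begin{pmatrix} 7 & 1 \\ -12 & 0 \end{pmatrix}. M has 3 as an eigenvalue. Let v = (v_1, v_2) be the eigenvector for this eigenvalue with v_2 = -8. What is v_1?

2

M − 3I = [[4, 1], [-12, -3]].
Solving (M − 3I)v = 0 gives the eigenspace spanned by (2, -8).
With v_2 = -8, v = (2, -8), so v_1 = 2.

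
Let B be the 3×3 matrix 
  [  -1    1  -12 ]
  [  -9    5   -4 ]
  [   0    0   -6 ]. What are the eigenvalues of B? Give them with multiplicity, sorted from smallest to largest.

Characteristic polynomial: p(μ) = μ^3 + 2μ^2 - 20μ + 24 = (μ - 2)^2(μ + 6).
Roots (with multiplicity): -6, 2, 2.

-6, 2, 2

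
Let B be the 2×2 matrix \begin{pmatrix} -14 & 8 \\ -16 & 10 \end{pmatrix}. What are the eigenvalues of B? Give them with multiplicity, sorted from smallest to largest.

Characteristic polynomial: p(s) = s^2 + 4s - 12 = (s - 2)(s + 6).
Roots (with multiplicity): -6, 2.

-6, 2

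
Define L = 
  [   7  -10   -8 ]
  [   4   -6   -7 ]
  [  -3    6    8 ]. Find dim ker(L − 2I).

L − 2I = [[5, -10, -8], [4, -8, -7], [-3, 6, 6]].
This matrix has rank 2, so its null space has dimension 3 − 2 = 1.

1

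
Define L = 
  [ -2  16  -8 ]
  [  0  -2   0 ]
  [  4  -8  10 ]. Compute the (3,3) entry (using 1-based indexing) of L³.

424

Characteristic polynomial: λ^3 - 6λ^2 - 4λ + 24 = (λ - 6)(λ - 2)(λ + 2), so the eigenvalues are -2, 2, 6.
λ=6: eigenvector (-1, 0, 1).
λ=2: eigenvector (-2, 0, 1).
λ=-2: eigenvector (-4, 1, 2).
P = [[-1, -2, -4], [0, 0, 1], [1, 1, 2]], D = diag(6, 2, -2), P⁻¹ = [[1, 0, 2], [-1, -2, -1], [0, 1, 0]].
L³ = P·diag(216, 8, -8)·P⁻¹ = [[-200, 64, -416], [0, -8, 0], [208, -32, 424]].
The requested entry is 424.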